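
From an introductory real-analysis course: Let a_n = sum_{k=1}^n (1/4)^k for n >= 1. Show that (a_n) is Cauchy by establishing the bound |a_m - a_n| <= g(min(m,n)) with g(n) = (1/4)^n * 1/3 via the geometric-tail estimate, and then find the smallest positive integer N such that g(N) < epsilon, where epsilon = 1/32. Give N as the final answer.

For m > n >= 1: |a_m - a_n| = sum_{k=n+1}^m (1/4)^k < sum_{k=n+1}^infinity (1/4)^k = (1/4)^(n+1) / (1 - 1/4) = (1/4)^n * (1/4) * (4/3) = (1/4)^n * 1/3.
So g(n) = (1/4)^n / 3. Since g(n) -> 0, (a_n) is Cauchy.
Now solve g(N) < 1/32: (1/4)^N / 3 < 1/32 <=> 4^N > 1 / (3 * 1/32) = 32/3.
Check powers of 4: 4^1 = 4 <= 32/3, 4^2 = 16 > 32/3.
So the smallest such N is 2. Check: g(2) = 1/(3 * 16) = 1/48 < 1/32.

2


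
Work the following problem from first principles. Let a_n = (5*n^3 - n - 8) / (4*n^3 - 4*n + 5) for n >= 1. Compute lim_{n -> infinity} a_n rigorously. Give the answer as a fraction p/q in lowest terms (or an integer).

Divide numerator and denominator by n^3, the highest power:
numerator / n^3 = 5 - 1/n^2 - 8/n^3
denominator / n^3 = 4 - 4/n^2 + 5/n^3
As n -> infinity, all terms of the form c/n^k (k >= 1) tend to 0.
So numerator / n^3 -> 5 and denominator / n^3 -> 4.
Therefore lim a_n = 5/4.

5/4


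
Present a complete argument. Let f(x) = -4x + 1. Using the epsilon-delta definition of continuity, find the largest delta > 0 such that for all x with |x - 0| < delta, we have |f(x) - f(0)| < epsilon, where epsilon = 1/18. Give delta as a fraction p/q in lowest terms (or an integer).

We compute f(0) = -4*(0) + 1 = 1.
|f(x) - f(0)| = |-4x + 1 - (1)| = |-4(x - 0)| = 4|x - 0|.
We need 4|x - 0| < 1/18, i.e. |x - 0| < 1/18 / 4 = 1/72.
So any delta <= 1/72 works. Conversely, if delta > 1/72, then x = 0 + 1/72 satisfies |x - 0| = 1/72 < delta but |f(x) - f(0)| = 4 * 1/72 = 1/18, which is not < 1/18; so no larger delta works.
Hence the largest such delta is 1/72.

1/72


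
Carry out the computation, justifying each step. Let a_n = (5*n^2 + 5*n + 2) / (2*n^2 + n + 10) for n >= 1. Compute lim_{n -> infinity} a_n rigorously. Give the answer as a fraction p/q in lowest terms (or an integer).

Divide numerator and denominator by n^2, the highest power:
numerator / n^2 = 5 + 5/n + 2/n^2
denominator / n^2 = 2 + 1/n + 10/n^2
As n -> infinity, all terms of the form c/n^k (k >= 1) tend to 0.
So numerator / n^2 -> 5 and denominator / n^2 -> 2.
Therefore lim a_n = 5/2.

5/2


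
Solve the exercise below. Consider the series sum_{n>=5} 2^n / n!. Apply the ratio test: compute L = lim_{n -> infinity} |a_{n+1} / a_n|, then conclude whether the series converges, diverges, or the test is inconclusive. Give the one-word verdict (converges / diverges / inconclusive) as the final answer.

Let a_n denote the general term. Form the ratio a_{n+1}/a_n and simplify:
a_{n+1}/a_n = 2/(n + 1)
Take the limit as n -> infinity: L = 0.
Since L = 0 < 1, the ratio test implies the series converges.

converges


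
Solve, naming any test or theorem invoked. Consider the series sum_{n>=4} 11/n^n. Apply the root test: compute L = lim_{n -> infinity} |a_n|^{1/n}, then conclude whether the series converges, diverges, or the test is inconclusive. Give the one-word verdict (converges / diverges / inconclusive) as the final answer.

Let a_n denote the general term. Form |a_n|^(1/n) and simplify:
|a_n|^(1/n) = 11^(1/n)/n
Take the limit as n -> infinity: L = 0.
Since L = 0 < 1, the root test implies convergence.

converges


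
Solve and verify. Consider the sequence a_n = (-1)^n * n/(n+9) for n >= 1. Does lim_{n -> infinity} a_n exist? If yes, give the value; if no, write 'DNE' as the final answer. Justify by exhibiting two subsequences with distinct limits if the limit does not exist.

Examine the behaviour of a_n along subsequences.
a_{2k} = 2k/(2k+9) -> 1. a_{2k+1} = -(2k+1)/(2k+10) -> -1.
Since these two subsequential limits are 1 and -1, distinct, the full sequence cannot converge (a convergent sequence has all subsequences tending to the same limit). So lim a_n does not exist.

DNE


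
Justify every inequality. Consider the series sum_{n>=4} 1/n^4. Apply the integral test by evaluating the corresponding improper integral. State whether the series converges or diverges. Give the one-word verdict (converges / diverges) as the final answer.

Let f(x) = x^(-4). Then f is positive, continuous, and decreasing on [4, infinity), so the integral test applies.
Compute the improper integral int_{4}^infinity f(x) dx:
  antiderivative F(x) = -1/(3*x^3).
  As x -> infinity, F(x) -> 0 (since p = 4 > 1).
  So int = F(infinity) - F(4) = 0 - (-1/192) = 1/192.
  Finite, so by the integral test, the series converges.

converges


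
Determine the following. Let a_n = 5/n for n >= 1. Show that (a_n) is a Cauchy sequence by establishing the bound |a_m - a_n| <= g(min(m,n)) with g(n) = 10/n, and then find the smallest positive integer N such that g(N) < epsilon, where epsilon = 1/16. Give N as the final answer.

For any m, n >= 1, by the triangle inequality:
|a_m - a_n| = |5/m - 5/n| <= 5*1/m + 5*1/n <= 10/min(m,n).
So g(n) = 10/n bounds the Cauchy difference. Since g(n) -> 0, (a_n) is Cauchy.
Now solve g(N) < 1/16: 10/N < 1/16 <=> N > 10 / (1/16) = 160.
The smallest integer strictly greater than 160 is N = 161.
Check: g(161) = 10/161 = 10/161 < 1/16; g(160) = 1/16 >= 1/16. So N = 161.

161


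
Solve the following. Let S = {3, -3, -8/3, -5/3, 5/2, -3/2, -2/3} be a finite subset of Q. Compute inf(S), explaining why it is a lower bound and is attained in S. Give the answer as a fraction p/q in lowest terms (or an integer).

S is finite, so inf(S) = min(S).
Sorted increasing:
-3, -8/3, -5/3, -3/2, -2/3, 5/2, 3
The extremum is -3.
For every x in S, x >= -3. And -3 is in S, so it is attained.
Therefore inf(S) = -3.

-3


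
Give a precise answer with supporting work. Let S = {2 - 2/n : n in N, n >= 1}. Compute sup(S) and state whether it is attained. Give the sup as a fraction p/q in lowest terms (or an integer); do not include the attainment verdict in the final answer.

Analysis:
- Values: 0, 1, 4/3, 3/2, ... strictly increasing.
- Minimum is 0 (n=1); inf = 0 (attained).
- 2 - 2/n -> 2 from below; sup = 2, not attained.
Conclusion: sup(S) = 2, not attained in S.

2


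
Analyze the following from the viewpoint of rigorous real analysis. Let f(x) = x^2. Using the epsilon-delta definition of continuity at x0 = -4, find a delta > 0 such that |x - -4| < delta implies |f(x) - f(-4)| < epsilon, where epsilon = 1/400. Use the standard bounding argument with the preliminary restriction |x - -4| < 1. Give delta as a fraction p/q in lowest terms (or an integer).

Factor: |x^2 - (-4)^2| = |x - -4| * |x + -4|.
Impose |x - -4| < 1 first. Then |x + -4| = |(x - -4) + 2*(-4)| <= |x - -4| + 2*|-4| < 1 + 8 = 9.
So |x^2 - (-4)^2| < delta * 9.
We need delta * 9 <= 1/400, i.e. delta <= 1/400/9 = 1/3600.
Since 1/3600 < 1, this is tighter than 1; take delta = 1/3600.
So delta = 1/3600 works.

1/3600


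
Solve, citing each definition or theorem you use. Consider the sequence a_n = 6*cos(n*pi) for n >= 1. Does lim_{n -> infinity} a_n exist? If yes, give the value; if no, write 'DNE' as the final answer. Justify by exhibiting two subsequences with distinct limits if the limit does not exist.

Examine the behaviour of a_n along subsequences.
cos(n*pi) = (-1)^n, so a_n = 6*(-1)^n. a_{2k} = 6 -> 6. a_{2k+1} = -6 -> -6.
Since these two subsequential limits are 6 and -6, distinct, the full sequence cannot converge (a convergent sequence has all subsequences tending to the same limit). So lim a_n does not exist.

DNE


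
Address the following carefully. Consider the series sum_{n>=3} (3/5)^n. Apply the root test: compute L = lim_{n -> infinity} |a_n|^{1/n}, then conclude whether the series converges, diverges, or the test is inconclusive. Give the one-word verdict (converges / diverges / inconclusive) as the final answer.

Let a_n denote the general term. Form |a_n|^(1/n) and simplify:
|a_n|^(1/n) = 3/5
Take the limit as n -> infinity: L = 3/5.
Since L = 3/5 < 1, the root test implies convergence.

converges


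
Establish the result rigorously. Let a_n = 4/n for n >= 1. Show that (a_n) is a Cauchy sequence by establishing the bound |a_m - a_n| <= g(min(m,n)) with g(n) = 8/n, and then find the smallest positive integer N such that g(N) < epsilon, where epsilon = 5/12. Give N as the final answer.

For any m, n >= 1, by the triangle inequality:
|a_m - a_n| = |4/m - 4/n| <= 4*1/m + 4*1/n <= 8/min(m,n).
So g(n) = 8/n bounds the Cauchy difference. Since g(n) -> 0, (a_n) is Cauchy.
Now solve g(N) < 5/12: 8/N < 5/12 <=> N > 8 / (5/12) = 96/5.
The smallest integer strictly greater than 96/5 is N = 20.
Check: g(20) = 8/20 = 2/5 < 5/12; g(19) = 8/19 >= 5/12. So N = 20.

20


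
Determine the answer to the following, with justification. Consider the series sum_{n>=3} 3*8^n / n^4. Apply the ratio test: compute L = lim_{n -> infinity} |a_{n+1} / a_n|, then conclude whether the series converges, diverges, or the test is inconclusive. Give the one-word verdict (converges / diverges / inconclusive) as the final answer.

Let a_n denote the general term. Form the ratio a_{n+1}/a_n and simplify:
a_{n+1}/a_n = 8*n^4/(n + 1)^4
Take the limit as n -> infinity: L = 8.
Since L = 8 > 1 (or L = infinity), the ratio test implies the series diverges.

diverges


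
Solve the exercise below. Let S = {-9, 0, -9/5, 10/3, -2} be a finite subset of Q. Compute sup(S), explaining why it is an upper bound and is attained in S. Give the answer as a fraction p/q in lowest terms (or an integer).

S is finite, so sup(S) = max(S).
Sorted decreasing:
10/3, 0, -9/5, -2, -9
The extremum is 10/3.
For every x in S, x <= 10/3. And 10/3 is in S, so it is attained.
Therefore sup(S) = 10/3.

10/3


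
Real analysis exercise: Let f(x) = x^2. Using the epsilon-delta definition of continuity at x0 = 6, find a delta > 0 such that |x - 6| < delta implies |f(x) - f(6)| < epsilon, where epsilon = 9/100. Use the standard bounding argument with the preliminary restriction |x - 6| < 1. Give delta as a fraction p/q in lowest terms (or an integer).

Factor: |x^2 - (6)^2| = |x - 6| * |x + 6|.
Impose |x - 6| < 1 first. Then |x + 6| = |(x - 6) + 2*(6)| <= |x - 6| + 2*|6| < 1 + 12 = 13.
So |x^2 - (6)^2| < delta * 13.
We need delta * 13 <= 9/100, i.e. delta <= 9/100/13 = 9/1300.
Since 9/1300 < 1, this is tighter than 1; take delta = 9/1300.
So delta = 9/1300 works.

9/1300


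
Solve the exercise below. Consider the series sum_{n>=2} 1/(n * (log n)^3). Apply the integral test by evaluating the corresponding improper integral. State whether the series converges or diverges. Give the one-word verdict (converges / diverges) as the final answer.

Let f(x) = 1/(x*log(x)^3). Then f is positive, continuous, and decreasing on [2, infinity), so the integral test applies.
Compute the improper integral int_{2}^infinity f(x) dx:
  antiderivative F(x) = -1/(2*log(x)^2).
  F(x) -> 0 as x -> infinity.  int = 0 - F(2) = 1/(2*log(2)^2) < infinity. By the integral test, the series converges.

converges


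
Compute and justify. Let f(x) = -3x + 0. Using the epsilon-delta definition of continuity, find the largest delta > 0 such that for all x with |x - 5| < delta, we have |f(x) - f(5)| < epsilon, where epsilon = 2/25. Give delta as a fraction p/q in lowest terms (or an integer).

We compute f(5) = -3*(5) + 0 = -15.
|f(x) - f(5)| = |-3x + 0 - (-15)| = |-3(x - 5)| = 3|x - 5|.
We need 3|x - 5| < 2/25, i.e. |x - 5| < 2/25 / 3 = 2/75.
So any delta <= 2/75 works. Conversely, if delta > 2/75, then x = 5 + 2/75 satisfies |x - 5| = 2/75 < delta but |f(x) - f(5)| = 3 * 2/75 = 2/25, which is not < 2/25; so no larger delta works.
Hence the largest such delta is 2/75.

2/75


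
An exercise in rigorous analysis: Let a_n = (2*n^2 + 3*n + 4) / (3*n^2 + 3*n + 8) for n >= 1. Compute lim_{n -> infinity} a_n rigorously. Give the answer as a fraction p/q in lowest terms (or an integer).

Divide numerator and denominator by n^2, the highest power:
numerator / n^2 = 2 + 3/n + 4/n^2
denominator / n^2 = 3 + 3/n + 8/n^2
As n -> infinity, all terms of the form c/n^k (k >= 1) tend to 0.
So numerator / n^2 -> 2 and denominator / n^2 -> 3.
Therefore lim a_n = 2/3.

2/3


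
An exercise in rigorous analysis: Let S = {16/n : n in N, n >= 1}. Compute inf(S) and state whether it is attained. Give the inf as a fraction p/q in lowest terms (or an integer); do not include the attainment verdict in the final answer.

Analysis:
- Values: 16, 8, 16/3, 4, ... strictly decreasing.
- The maximum is 16 (n=1); sup = 16 (attained).
- The set is bounded below by 0; 16/n -> 0 so 0 is the greatest lower bound.
- 0 is not in the set, so inf = 0 is not attained.
Conclusion: inf(S) = 0, not attained in S.

0


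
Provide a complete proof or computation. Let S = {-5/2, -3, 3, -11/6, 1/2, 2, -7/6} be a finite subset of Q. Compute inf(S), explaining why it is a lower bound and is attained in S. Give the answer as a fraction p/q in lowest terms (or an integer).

S is finite, so inf(S) = min(S).
Sorted increasing:
-3, -5/2, -11/6, -7/6, 1/2, 2, 3
The extremum is -3.
For every x in S, x >= -3. And -3 is in S, so it is attained.
Therefore inf(S) = -3.

-3


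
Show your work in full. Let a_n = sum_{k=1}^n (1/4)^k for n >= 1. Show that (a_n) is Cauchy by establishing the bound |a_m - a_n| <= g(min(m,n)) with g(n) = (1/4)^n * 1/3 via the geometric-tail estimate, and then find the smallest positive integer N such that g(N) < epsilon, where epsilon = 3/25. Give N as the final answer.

For m > n >= 1: |a_m - a_n| = sum_{k=n+1}^m (1/4)^k < sum_{k=n+1}^infinity (1/4)^k = (1/4)^(n+1) / (1 - 1/4) = (1/4)^n * (1/4) * (4/3) = (1/4)^n * 1/3.
So g(n) = (1/4)^n / 3. Since g(n) -> 0, (a_n) is Cauchy.
Now solve g(N) < 3/25: (1/4)^N / 3 < 3/25 <=> 4^N > 1 / (3 * 3/25) = 25/9.
Check powers of 4: 4^0 = 1 <= 25/9, 4^1 = 4 > 25/9.
So the smallest such N is 1. Check: g(1) = 1/(3 * 4) = 1/12 < 3/25.

1


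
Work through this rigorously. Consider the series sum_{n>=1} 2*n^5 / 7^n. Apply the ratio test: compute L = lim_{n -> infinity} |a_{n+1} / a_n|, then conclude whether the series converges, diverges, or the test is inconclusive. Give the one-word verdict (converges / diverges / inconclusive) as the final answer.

Let a_n denote the general term. Form the ratio a_{n+1}/a_n and simplify:
a_{n+1}/a_n = (n + 1)^5/(7*n^5)
Take the limit as n -> infinity: L = 1/7.
Since L = 1/7 < 1, the ratio test implies the series converges.

converges


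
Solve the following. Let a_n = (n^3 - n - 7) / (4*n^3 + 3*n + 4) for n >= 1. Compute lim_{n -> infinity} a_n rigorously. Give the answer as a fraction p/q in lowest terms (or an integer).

Divide numerator and denominator by n^3, the highest power:
numerator / n^3 = 1 - 1/n^2 - 7/n^3
denominator / n^3 = 4 + 3/n^2 + 4/n^3
As n -> infinity, all terms of the form c/n^k (k >= 1) tend to 0.
So numerator / n^3 -> 1 and denominator / n^3 -> 4.
Therefore lim a_n = 1/4.

1/4


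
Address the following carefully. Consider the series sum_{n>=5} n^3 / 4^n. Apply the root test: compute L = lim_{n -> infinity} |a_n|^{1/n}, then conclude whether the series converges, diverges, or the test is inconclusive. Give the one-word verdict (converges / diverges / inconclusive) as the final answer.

Let a_n denote the general term. Form |a_n|^(1/n) and simplify:
|a_n|^(1/n) = n^(3/n)/4
Take the limit as n -> infinity: L = 1/4.
Since L = 1/4 < 1, the root test implies convergence.

converges


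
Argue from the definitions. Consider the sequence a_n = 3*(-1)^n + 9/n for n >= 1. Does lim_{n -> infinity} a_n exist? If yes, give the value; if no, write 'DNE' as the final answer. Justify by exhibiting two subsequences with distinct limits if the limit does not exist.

Examine the behaviour of a_n along subsequences.
a_{2k} = 3 + 9/(2k) -> 3. a_{2k+1} = -3 + 9/(2k+1) -> -3.
Since these two subsequential limits are 3 and -3, distinct, the full sequence cannot converge (a convergent sequence has all subsequences tending to the same limit). So lim a_n does not exist.

DNE


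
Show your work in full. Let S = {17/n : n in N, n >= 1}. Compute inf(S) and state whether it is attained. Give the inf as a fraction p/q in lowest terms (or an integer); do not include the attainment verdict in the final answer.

Analysis:
- Values: 17, 17/2, 17/3, 17/4, ... strictly decreasing.
- The maximum is 17 (n=1); sup = 17 (attained).
- The set is bounded below by 0; 17/n -> 0 so 0 is the greatest lower bound.
- 0 is not in the set, so inf = 0 is not attained.
Conclusion: inf(S) = 0, not attained in S.

0


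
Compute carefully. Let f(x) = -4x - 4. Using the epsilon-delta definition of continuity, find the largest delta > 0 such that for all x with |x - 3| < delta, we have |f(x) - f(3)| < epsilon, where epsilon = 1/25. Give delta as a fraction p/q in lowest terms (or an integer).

We compute f(3) = -4*(3) - 4 = -16.
|f(x) - f(3)| = |-4x - 4 - (-16)| = |-4(x - 3)| = 4|x - 3|.
We need 4|x - 3| < 1/25, i.e. |x - 3| < 1/25 / 4 = 1/100.
So any delta <= 1/100 works. Conversely, if delta > 1/100, then x = 3 + 1/100 satisfies |x - 3| = 1/100 < delta but |f(x) - f(3)| = 4 * 1/100 = 1/25, which is not < 1/25; so no larger delta works.
Hence the largest such delta is 1/100.

1/100


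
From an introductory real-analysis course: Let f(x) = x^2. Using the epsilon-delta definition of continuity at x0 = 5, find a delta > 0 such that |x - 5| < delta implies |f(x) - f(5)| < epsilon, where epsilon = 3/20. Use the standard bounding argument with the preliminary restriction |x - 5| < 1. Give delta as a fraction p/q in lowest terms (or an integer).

Factor: |x^2 - (5)^2| = |x - 5| * |x + 5|.
Impose |x - 5| < 1 first. Then |x + 5| = |(x - 5) + 2*(5)| <= |x - 5| + 2*|5| < 1 + 10 = 11.
So |x^2 - (5)^2| < delta * 11.
We need delta * 11 <= 3/20, i.e. delta <= 3/20/11 = 3/220.
Since 3/220 < 1, this is tighter than 1; take delta = 3/220.
So delta = 3/220 works.

3/220


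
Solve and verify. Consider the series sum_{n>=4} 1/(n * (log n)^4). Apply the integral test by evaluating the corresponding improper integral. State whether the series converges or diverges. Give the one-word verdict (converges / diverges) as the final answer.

Let f(x) = 1/(x*log(x)^4). Then f is positive, continuous, and decreasing on [4, infinity), so the integral test applies.
Compute the improper integral int_{4}^infinity f(x) dx:
  antiderivative F(x) = -1/(3*log(x)^3).
  F(x) -> 0 as x -> infinity.  int = 0 - F(4) = 1/(3*log(4)^3) < infinity. By the integral test, the series converges.

converges


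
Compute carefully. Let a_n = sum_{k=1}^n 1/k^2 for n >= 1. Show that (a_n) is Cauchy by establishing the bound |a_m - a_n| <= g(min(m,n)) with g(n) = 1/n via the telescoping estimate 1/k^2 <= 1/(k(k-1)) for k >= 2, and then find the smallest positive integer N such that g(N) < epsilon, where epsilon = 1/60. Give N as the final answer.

For m > n >= 1: |a_m - a_n| = sum_{k=n+1}^m 1/k^2.
Use 1/k^2 <= 1/(k(k-1)) = 1/(k-1) - 1/k for k >= 2:
sum_{k=n+1}^m 1/k^2 <= sum_{k=n+1}^m (1/(k-1) - 1/k) = 1/n - 1/m <= 1/n.
By symmetry the same bound holds with n,m swapped, so |a_m - a_n| <= 1/min(m,n) = g(min(m,n)). Since g(n) -> 0, (a_n) is Cauchy.
Now solve g(N) < 1/60: 1/N < 1/60 <=> N > 1/(1/60) = 60.
The smallest integer strictly greater than 60 is N = 61.
Check: g(61) = 1/61 < 1/60; g(60) = 1/60 >= 1/60. So N = 61.

61


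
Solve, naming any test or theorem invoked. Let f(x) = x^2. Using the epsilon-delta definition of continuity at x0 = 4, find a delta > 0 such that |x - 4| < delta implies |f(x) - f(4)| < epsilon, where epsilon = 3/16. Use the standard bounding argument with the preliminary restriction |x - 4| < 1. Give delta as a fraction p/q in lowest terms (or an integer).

Factor: |x^2 - (4)^2| = |x - 4| * |x + 4|.
Impose |x - 4| < 1 first. Then |x + 4| = |(x - 4) + 2*(4)| <= |x - 4| + 2*|4| < 1 + 8 = 9.
So |x^2 - (4)^2| < delta * 9.
We need delta * 9 <= 3/16, i.e. delta <= 3/16/9 = 1/48.
Since 1/48 < 1, this is tighter than 1; take delta = 1/48.
So delta = 1/48 works.

1/48


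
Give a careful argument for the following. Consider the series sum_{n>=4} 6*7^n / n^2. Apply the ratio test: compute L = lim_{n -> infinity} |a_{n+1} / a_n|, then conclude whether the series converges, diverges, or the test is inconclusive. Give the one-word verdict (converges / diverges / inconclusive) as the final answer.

Let a_n denote the general term. Form the ratio a_{n+1}/a_n and simplify:
a_{n+1}/a_n = 7*n^2/(n + 1)^2
Take the limit as n -> infinity: L = 7.
Since L = 7 > 1 (or L = infinity), the ratio test implies the series diverges.

diverges


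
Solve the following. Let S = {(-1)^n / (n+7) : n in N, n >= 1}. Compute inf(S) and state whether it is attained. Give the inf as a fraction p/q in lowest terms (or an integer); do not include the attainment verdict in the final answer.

Analysis:
- Values: -1/8, 1/9, -1/10, 1/11, -1/12, ...
- Positive terms (even n): 1/(2+7), 1/(4+7), ... decreasing -> max = 1/9 (n=2).
- Negative terms (odd n): -1/(1+7), -1/(3+7), ... increasing -> min = -1/8 (n=1).
- So sup = 1/9 (attained at n=2); inf = -1/8 (attained at n=1).
Conclusion: inf(S) = -1/8, attained in S.

-1/8


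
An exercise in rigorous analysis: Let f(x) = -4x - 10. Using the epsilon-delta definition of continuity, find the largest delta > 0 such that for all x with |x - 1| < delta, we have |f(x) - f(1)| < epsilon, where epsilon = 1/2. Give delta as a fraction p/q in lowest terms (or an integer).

We compute f(1) = -4*(1) - 10 = -14.
|f(x) - f(1)| = |-4x - 10 - (-14)| = |-4(x - 1)| = 4|x - 1|.
We need 4|x - 1| < 1/2, i.e. |x - 1| < 1/2 / 4 = 1/8.
So any delta <= 1/8 works. Conversely, if delta > 1/8, then x = 1 + 1/8 satisfies |x - 1| = 1/8 < delta but |f(x) - f(1)| = 4 * 1/8 = 1/2, which is not < 1/2; so no larger delta works.
Hence the largest such delta is 1/8.

1/8


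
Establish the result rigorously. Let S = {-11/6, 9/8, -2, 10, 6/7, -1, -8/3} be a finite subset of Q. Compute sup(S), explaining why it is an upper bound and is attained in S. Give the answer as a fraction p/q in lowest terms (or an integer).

S is finite, so sup(S) = max(S).
Sorted decreasing:
10, 9/8, 6/7, -1, -11/6, -2, -8/3
The extremum is 10.
For every x in S, x <= 10. And 10 is in S, so it is attained.
Therefore sup(S) = 10.

10


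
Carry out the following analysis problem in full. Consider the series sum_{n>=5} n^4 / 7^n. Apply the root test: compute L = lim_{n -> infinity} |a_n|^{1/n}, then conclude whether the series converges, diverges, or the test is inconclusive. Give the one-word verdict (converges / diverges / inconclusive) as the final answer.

Let a_n denote the general term. Form |a_n|^(1/n) and simplify:
|a_n|^(1/n) = n^(4/n)/7
Take the limit as n -> infinity: L = 1/7.
Since L = 1/7 < 1, the root test implies convergence.

converges


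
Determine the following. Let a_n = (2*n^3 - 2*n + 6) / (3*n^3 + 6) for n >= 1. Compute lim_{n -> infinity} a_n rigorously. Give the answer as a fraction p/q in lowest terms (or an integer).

Divide numerator and denominator by n^3, the highest power:
numerator / n^3 = 2 - 2/n^2 + 6/n^3
denominator / n^3 = 3 + 6/n^3
As n -> infinity, all terms of the form c/n^k (k >= 1) tend to 0.
So numerator / n^3 -> 2 and denominator / n^3 -> 3.
Therefore lim a_n = 2/3.

2/3


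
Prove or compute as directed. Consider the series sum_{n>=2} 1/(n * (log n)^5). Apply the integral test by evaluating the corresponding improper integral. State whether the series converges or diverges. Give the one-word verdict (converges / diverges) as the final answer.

Let f(x) = 1/(x*log(x)^5). Then f is positive, continuous, and decreasing on [2, infinity), so the integral test applies.
Compute the improper integral int_{2}^infinity f(x) dx:
  antiderivative F(x) = -1/(4*log(x)^4).
  F(x) -> 0 as x -> infinity.  int = 0 - F(2) = 1/(4*log(2)^4) < infinity. By the integral test, the series converges.

converges


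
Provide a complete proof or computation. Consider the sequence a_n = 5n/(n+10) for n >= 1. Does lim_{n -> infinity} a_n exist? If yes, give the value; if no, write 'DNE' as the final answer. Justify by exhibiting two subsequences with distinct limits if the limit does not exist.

Examine the behaviour of a_n along subsequences.
Even-n subsequence a_{2k} = 5(2k)/(2k+10) -> 5. Odd-n subsequence a_{2k+1} = 5(2k+1)/(2k+11) -> 5. Both tend to 5, which suggests the limit is 5; verify directly.
|a_n - 5| = |5n - 5(n+10)| / (n+10) = 50/(n+10) < 50/n for every n >= 1.
Given epsilon > 0, choose a positive integer N > 50/epsilon. Then for all n >= N, |a_n - 5| < 50/n <= 50/N < epsilon.
So by the definition of the limit, lim a_n exists and equals 5.

5


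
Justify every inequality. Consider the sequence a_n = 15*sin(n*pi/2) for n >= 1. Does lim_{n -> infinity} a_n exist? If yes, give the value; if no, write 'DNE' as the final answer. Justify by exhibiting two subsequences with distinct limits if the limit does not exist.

Examine the behaviour of a_n along subsequences.
a_{4k+1} = 15*sin(pi/2 + 2k*pi) = 15 -> 15. a_{4k+3} = 15*sin(3pi/2 + 2k*pi) = -15 -> -15.
Since these two subsequential limits are 15 and -15, distinct, the full sequence cannot converge (a convergent sequence has all subsequences tending to the same limit). So lim a_n does not exist.

DNE


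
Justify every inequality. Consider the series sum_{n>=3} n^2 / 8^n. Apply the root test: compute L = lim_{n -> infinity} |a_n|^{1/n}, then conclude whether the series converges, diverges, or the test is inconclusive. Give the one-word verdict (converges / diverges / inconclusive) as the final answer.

Let a_n denote the general term. Form |a_n|^(1/n) and simplify:
|a_n|^(1/n) = n^(2/n)/8
Take the limit as n -> infinity: L = 1/8.
Since L = 1/8 < 1, the root test implies convergence.

converges


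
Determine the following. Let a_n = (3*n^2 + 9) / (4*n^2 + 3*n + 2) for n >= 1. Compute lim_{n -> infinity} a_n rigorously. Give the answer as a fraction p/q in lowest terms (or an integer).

Divide numerator and denominator by n^2, the highest power:
numerator / n^2 = 3 + 9/n^2
denominator / n^2 = 4 + 3/n + 2/n^2
As n -> infinity, all terms of the form c/n^k (k >= 1) tend to 0.
So numerator / n^2 -> 3 and denominator / n^2 -> 4.
Therefore lim a_n = 3/4.

3/4


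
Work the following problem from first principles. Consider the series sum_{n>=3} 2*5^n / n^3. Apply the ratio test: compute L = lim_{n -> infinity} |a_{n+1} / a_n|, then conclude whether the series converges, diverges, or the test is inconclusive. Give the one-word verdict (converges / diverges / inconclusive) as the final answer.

Let a_n denote the general term. Form the ratio a_{n+1}/a_n and simplify:
a_{n+1}/a_n = 5*n^3/(n + 1)^3
Take the limit as n -> infinity: L = 5.
Since L = 5 > 1 (or L = infinity), the ratio test implies the series diverges.

diverges


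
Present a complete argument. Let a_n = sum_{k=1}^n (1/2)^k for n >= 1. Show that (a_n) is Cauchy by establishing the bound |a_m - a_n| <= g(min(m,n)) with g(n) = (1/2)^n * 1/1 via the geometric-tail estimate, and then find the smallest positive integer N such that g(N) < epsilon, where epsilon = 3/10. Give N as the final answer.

For m > n >= 1: |a_m - a_n| = sum_{k=n+1}^m (1/2)^k < sum_{k=n+1}^infinity (1/2)^k = (1/2)^(n+1) / (1 - 1/2) = (1/2)^n * (1/2) * (2/1) = (1/2)^n * 1/1.
So g(n) = (1/2)^n / 1. Since g(n) -> 0, (a_n) is Cauchy.
Now solve g(N) < 3/10: (1/2)^N / 1 < 3/10 <=> 2^N > 1 / (1 * 3/10) = 10/3.
Check powers of 2: 2^1 = 2 <= 10/3, 2^2 = 4 > 10/3.
So the smallest such N is 2. Check: g(2) = 1/(1 * 4) = 1/4 < 3/10.

2


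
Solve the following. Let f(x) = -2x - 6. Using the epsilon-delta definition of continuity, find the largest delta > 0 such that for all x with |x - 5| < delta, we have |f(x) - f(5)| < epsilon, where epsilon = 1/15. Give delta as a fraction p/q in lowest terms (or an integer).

We compute f(5) = -2*(5) - 6 = -16.
|f(x) - f(5)| = |-2x - 6 - (-16)| = |-2(x - 5)| = 2|x - 5|.
We need 2|x - 5| < 1/15, i.e. |x - 5| < 1/15 / 2 = 1/30.
So any delta <= 1/30 works. Conversely, if delta > 1/30, then x = 5 + 1/30 satisfies |x - 5| = 1/30 < delta but |f(x) - f(5)| = 2 * 1/30 = 1/15, which is not < 1/15; so no larger delta works.
Hence the largest such delta is 1/30.

1/30


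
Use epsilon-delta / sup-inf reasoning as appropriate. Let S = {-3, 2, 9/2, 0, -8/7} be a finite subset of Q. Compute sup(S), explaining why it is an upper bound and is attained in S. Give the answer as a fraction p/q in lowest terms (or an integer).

S is finite, so sup(S) = max(S).
Sorted decreasing:
9/2, 2, 0, -8/7, -3
The extremum is 9/2.
For every x in S, x <= 9/2. And 9/2 is in S, so it is attained.
Therefore sup(S) = 9/2.

9/2


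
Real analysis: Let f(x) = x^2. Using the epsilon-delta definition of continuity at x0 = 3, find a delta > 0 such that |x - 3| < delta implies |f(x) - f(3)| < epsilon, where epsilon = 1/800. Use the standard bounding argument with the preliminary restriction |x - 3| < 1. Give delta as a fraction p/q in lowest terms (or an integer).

Factor: |x^2 - (3)^2| = |x - 3| * |x + 3|.
Impose |x - 3| < 1 first. Then |x + 3| = |(x - 3) + 2*(3)| <= |x - 3| + 2*|3| < 1 + 6 = 7.
So |x^2 - (3)^2| < delta * 7.
We need delta * 7 <= 1/800, i.e. delta <= 1/800/7 = 1/5600.
Since 1/5600 < 1, this is tighter than 1; take delta = 1/5600.
So delta = 1/5600 works.

1/5600


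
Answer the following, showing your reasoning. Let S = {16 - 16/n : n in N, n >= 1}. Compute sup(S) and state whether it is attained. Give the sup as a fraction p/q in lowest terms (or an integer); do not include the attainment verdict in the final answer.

Analysis:
- Values: 0, 8, 32/3, 12, ... strictly increasing.
- Minimum is 0 (n=1); inf = 0 (attained).
- 16 - 16/n -> 16 from below; sup = 16, not attained.
Conclusion: sup(S) = 16, not attained in S.

16


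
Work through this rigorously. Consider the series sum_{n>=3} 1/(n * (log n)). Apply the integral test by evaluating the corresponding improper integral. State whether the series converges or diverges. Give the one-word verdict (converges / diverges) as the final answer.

Let f(x) = 1/(x*log(x)). Then f is positive, continuous, and decreasing on [3, infinity), so the integral test applies.
Compute the improper integral int_{3}^infinity f(x) dx:
  antiderivative F(x) = log(log(x)).
  F(x) = log(log(x)) -> infinity as x -> infinity. The integral diverges, so by the integral test, the series diverges.

diverges


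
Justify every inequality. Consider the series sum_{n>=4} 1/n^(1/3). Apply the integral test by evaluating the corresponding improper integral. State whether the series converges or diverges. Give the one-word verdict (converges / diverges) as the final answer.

Let f(x) = x^(-1/3). Then f is positive, continuous, and decreasing on [4, infinity), so the integral test applies.
Compute the improper integral int_{4}^infinity f(x) dx:
  antiderivative F(x) = 3*x^(2/3)/2.
  As x -> infinity, F(x) -> infinity (since p = 1/3 < 1).
  So the integral diverges. By the integral test, the series diverges.

diverges


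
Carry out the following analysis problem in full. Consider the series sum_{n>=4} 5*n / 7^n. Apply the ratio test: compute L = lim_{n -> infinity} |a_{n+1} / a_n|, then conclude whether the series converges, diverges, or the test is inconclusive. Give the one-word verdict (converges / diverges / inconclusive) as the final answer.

Let a_n denote the general term. Form the ratio a_{n+1}/a_n and simplify:
a_{n+1}/a_n = (n + 1)/(7*n)
Take the limit as n -> infinity: L = 1/7.
Since L = 1/7 < 1, the ratio test implies the series converges.

converges


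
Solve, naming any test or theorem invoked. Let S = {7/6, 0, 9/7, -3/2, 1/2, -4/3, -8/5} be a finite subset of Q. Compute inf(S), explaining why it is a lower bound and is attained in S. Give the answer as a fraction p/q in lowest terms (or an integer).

S is finite, so inf(S) = min(S).
Sorted increasing:
-8/5, -3/2, -4/3, 0, 1/2, 7/6, 9/7
The extremum is -8/5.
For every x in S, x >= -8/5. And -8/5 is in S, so it is attained.
Therefore inf(S) = -8/5.

-8/5


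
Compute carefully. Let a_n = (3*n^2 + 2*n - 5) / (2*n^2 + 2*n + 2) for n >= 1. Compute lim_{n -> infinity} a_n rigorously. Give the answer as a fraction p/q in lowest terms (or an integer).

Divide numerator and denominator by n^2, the highest power:
numerator / n^2 = 3 + 2/n - 5/n^2
denominator / n^2 = 2 + 2/n + 2/n^2
As n -> infinity, all terms of the form c/n^k (k >= 1) tend to 0.
So numerator / n^2 -> 3 and denominator / n^2 -> 2.
Therefore lim a_n = 3/2.

3/2


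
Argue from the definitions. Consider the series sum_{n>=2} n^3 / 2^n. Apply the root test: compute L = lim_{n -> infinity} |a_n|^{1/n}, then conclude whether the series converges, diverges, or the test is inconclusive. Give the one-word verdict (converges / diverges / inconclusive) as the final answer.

Let a_n denote the general term. Form |a_n|^(1/n) and simplify:
|a_n|^(1/n) = n^(3/n)/2
Take the limit as n -> infinity: L = 1/2.
Since L = 1/2 < 1, the root test implies convergence.

converges


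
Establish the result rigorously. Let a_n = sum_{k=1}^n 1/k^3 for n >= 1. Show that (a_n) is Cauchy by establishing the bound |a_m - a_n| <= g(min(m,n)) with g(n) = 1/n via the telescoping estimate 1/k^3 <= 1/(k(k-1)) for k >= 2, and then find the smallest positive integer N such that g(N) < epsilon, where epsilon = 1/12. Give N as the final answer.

For m > n >= 1: |a_m - a_n| = sum_{k=n+1}^m 1/k^3.
Use 1/k^3 <= 1/(k(k-1)) = 1/(k-1) - 1/k for k >= 2 (which holds since k^3 >= k^2 >= k(k-1) for k >= 2):
sum_{k=n+1}^m 1/k^3 <= sum_{k=n+1}^m (1/(k-1) - 1/k) = 1/n - 1/m <= 1/n.
By symmetry the same bound holds with n,m swapped, so |a_m - a_n| <= 1/min(m,n) = g(min(m,n)). Since g(n) -> 0, (a_n) is Cauchy.
Now solve g(N) < 1/12: 1/N < 1/12 <=> N > 1/(1/12) = 12.
The smallest integer strictly greater than 12 is N = 13.
Check: g(13) = 1/13 < 1/12; g(12) = 1/12 >= 1/12. So N = 13.

13


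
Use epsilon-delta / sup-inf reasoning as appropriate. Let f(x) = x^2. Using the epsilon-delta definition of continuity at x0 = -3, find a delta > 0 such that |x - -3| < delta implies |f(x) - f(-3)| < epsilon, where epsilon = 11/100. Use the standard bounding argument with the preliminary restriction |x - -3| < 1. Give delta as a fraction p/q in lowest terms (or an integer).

Factor: |x^2 - (-3)^2| = |x - -3| * |x + -3|.
Impose |x - -3| < 1 first. Then |x + -3| = |(x - -3) + 2*(-3)| <= |x - -3| + 2*|-3| < 1 + 6 = 7.
So |x^2 - (-3)^2| < delta * 7.
We need delta * 7 <= 11/100, i.e. delta <= 11/100/7 = 11/700.
Since 11/700 < 1, this is tighter than 1; take delta = 11/700.
So delta = 11/700 works.

11/700


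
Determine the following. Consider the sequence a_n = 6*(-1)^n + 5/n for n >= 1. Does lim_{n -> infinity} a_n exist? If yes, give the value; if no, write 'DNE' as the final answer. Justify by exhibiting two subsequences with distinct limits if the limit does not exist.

Examine the behaviour of a_n along subsequences.
a_{2k} = 6 + 5/(2k) -> 6. a_{2k+1} = -6 + 5/(2k+1) -> -6.
Since these two subsequential limits are 6 and -6, distinct, the full sequence cannot converge (a convergent sequence has all subsequences tending to the same limit). So lim a_n does not exist.

DNE


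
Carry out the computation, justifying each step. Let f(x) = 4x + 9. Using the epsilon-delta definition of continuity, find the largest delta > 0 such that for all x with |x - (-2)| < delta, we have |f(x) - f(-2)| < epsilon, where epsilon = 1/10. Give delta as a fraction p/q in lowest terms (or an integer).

We compute f(-2) = 4*(-2) + 9 = 1.
|f(x) - f(-2)| = |4x + 9 - (1)| = |4(x - (-2))| = 4|x - (-2)|.
We need 4|x - (-2)| < 1/10, i.e. |x - (-2)| < 1/10 / 4 = 1/40.
So any delta <= 1/40 works. Conversely, if delta > 1/40, then x = -2 + 1/40 satisfies |x - (-2)| = 1/40 < delta but |f(x) - f(-2)| = 4 * 1/40 = 1/10, which is not < 1/10; so no larger delta works.
Hence the largest such delta is 1/40.

1/40


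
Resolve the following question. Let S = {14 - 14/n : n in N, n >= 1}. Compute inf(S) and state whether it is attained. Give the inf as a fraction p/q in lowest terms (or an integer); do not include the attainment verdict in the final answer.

Analysis:
- Values: 0, 7, 28/3, 21/2, ... strictly increasing.
- Minimum is 0 (n=1); inf = 0 (attained).
- 14 - 14/n -> 14 from below; sup = 14, not attained.
Conclusion: inf(S) = 0, attained in S.

0


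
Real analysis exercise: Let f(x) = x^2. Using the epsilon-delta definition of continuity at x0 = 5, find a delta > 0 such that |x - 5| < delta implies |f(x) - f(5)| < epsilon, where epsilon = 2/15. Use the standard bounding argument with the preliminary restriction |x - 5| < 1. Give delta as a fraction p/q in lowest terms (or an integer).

Factor: |x^2 - (5)^2| = |x - 5| * |x + 5|.
Impose |x - 5| < 1 first. Then |x + 5| = |(x - 5) + 2*(5)| <= |x - 5| + 2*|5| < 1 + 10 = 11.
So |x^2 - (5)^2| < delta * 11.
We need delta * 11 <= 2/15, i.e. delta <= 2/15/11 = 2/165.
Since 2/165 < 1, this is tighter than 1; take delta = 2/165.
So delta = 2/165 works.

2/165


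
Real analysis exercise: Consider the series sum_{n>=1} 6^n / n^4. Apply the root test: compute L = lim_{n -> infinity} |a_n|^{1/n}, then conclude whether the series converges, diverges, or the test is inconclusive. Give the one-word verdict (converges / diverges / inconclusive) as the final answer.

Let a_n denote the general term. Form |a_n|^(1/n) and simplify:
|a_n|^(1/n) = 6/n^(4/n)
Take the limit as n -> infinity: L = 6.
Since L = 6 > 1, the root test implies divergence.

diverges


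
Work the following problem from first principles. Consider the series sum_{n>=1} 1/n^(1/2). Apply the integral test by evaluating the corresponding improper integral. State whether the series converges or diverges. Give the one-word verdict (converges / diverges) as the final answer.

Let f(x) = 1/sqrt(x). Then f is positive, continuous, and decreasing on [1, infinity), so the integral test applies.
Compute the improper integral int_{1}^infinity f(x) dx:
  antiderivative F(x) = 2*sqrt(x).
  As x -> infinity, F(x) -> infinity (since p = 1/2 < 1).
  So the integral diverges. By the integral test, the series diverges.

diverges


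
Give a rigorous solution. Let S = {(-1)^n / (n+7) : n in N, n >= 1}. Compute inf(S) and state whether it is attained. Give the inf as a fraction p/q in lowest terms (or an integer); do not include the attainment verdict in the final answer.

Analysis:
- Values: -1/8, 1/9, -1/10, 1/11, -1/12, ...
- Positive terms (even n): 1/(2+7), 1/(4+7), ... decreasing -> max = 1/9 (n=2).
- Negative terms (odd n): -1/(1+7), -1/(3+7), ... increasing -> min = -1/8 (n=1).
- So sup = 1/9 (attained at n=2); inf = -1/8 (attained at n=1).
Conclusion: inf(S) = -1/8, attained in S.

-1/8


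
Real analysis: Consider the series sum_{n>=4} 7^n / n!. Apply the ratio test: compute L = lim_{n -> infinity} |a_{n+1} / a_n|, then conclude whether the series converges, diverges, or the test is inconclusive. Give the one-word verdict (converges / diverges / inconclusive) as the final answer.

Let a_n denote the general term. Form the ratio a_{n+1}/a_n and simplify:
a_{n+1}/a_n = 7/(n + 1)
Take the limit as n -> infinity: L = 0.
Since L = 0 < 1, the ratio test implies the series converges.

converges


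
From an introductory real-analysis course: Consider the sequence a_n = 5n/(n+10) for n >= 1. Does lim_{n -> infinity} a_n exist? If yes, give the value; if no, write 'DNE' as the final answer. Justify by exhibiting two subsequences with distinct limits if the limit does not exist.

Examine the behaviour of a_n along subsequences.
Even-n subsequence a_{2k} = 5(2k)/(2k+10) -> 5. Odd-n subsequence a_{2k+1} = 5(2k+1)/(2k+11) -> 5. Both tend to 5, which suggests the limit is 5; verify directly.
|a_n - 5| = |5n - 5(n+10)| / (n+10) = 50/(n+10) < 50/n for every n >= 1.
Given epsilon > 0, choose a positive integer N > 50/epsilon. Then for all n >= N, |a_n - 5| < 50/n <= 50/N < epsilon.
So by the definition of the limit, lim a_n exists and equals 5.

5
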